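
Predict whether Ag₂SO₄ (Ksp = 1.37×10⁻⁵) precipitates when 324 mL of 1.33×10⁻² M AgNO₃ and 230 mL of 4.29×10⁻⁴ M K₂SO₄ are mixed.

No

After mixing, V = 324 mL + 230 mL = 554 mL.
[Ag⁺] = (1.33×10⁻²)(324)/554 = 7.78×10⁻³ M
[SO₄²⁻] = (4.29×10⁻⁴)(230)/554 = 1.78×10⁻⁴ M
Q = [Ag⁺]^2[SO₄²⁻] = 1.08×10⁻⁸
Q < Ksp (1.08×10⁻⁸ vs 1.37×10⁻⁵); the solution remains unsaturated and no precipitate forms.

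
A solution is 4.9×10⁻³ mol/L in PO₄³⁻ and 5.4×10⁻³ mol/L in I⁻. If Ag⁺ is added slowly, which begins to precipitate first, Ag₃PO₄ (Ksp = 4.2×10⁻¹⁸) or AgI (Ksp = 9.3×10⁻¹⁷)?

The threshold for precipitation is Q = Ksp.
For Ag₃PO₄: [Ag⁺] = (Ksp/[PO₄³⁻])^(1/3) = 9.5×10⁻⁶ mol/L
For AgI: [Ag⁺] = (Ksp/[I⁻]) = 1.7×10⁻¹⁴ mol/L
The smaller threshold [Ag⁺] is reached first, so AgI precipitates first.

AgI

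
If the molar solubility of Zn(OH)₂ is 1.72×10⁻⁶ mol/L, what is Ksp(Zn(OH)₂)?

Ksp = 2.04×10⁻¹⁷

Zn(OH)₂(s) ⇌ Zn²⁺(aq) + 2 OH⁻(aq)
For each mole of Zn(OH)₂ that dissolves per liter, [Zn²⁺] = s and [OH⁻] = 2s; let s denote this solubility.
Ksp = [Zn²⁺][OH⁻]^2 = s · (2s)^2 = 4s^3
Ksp = 4 × (1.72×10⁻⁶)^3 = 2.04×10⁻¹⁷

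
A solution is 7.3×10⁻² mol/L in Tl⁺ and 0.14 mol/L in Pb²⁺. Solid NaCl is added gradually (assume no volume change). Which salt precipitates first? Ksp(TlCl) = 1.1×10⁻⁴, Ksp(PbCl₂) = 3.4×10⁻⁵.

TlCl

The threshold for precipitation is Q = Ksp.
For TlCl: [Cl⁻] = (Ksp/[Tl⁺]) = 1.5×10⁻³ mol/L
For PbCl₂: [Cl⁻] = (Ksp/[Pb²⁺])^(1/2) = 1.6×10⁻² mol/L
TlCl requires the lower [Cl⁻], so it precipitates first.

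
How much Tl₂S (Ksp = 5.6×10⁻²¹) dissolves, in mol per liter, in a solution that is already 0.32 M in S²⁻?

6.6×10⁻¹¹ M

Tl₂S(s) ⇌ 2 Tl⁺(aq) + S²⁻(aq)
S²⁻ is already present at 0.32 M. If s mol/L of Tl₂S dissolves, [Tl⁺] = 2s while [S²⁻] ≈ 0.32 M.
Ksp = [Tl⁺]^2[S²⁻] = (2s)^2(0.32)
(2s)^2 = 5.6×10⁻²¹ / (0.32) = 1.8×10⁻²⁰
s = 6.6×10⁻¹¹ M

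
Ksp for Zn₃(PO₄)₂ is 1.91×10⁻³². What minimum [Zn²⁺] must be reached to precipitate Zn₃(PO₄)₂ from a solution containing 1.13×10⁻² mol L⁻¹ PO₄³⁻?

The threshold for precipitation is Q = Ksp.
Zn₃(PO₄)₂(s) ⇌ 3 Zn²⁺(aq) + 2 PO₄³⁻(aq)
Ksp = [Zn²⁺]^3[PO₄³⁻]^2 = [Zn²⁺]^3(1.13×10⁻²)^2
[Zn²⁺]^3 = 1.91×10⁻³² / (1.13×10⁻²)^2 = 1.50×10⁻²⁸
[Zn²⁺] = 5.31×10⁻¹⁰ mol L⁻¹

5.31×10⁻¹⁰ M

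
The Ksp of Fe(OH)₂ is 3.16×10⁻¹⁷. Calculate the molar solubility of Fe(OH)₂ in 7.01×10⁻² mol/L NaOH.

Fe(OH)₂(s) ⇌ Fe²⁺(aq) + 2 OH⁻(aq)
Let s be the solubility of Fe(OH)₂ here. The common ion gives [OH⁻] ≈ 7.01×10⁻² mol/L, and [Fe²⁺] = s.
Ksp = [Fe²⁺][OH⁻]^2 = s(7.01×10⁻²)^2
s = 3.16×10⁻¹⁷ / (7.01×10⁻²)^2 = 6.43×10⁻¹⁵
s = 6.43×10⁻¹⁵ mol/L

6.43×10⁻¹⁵ M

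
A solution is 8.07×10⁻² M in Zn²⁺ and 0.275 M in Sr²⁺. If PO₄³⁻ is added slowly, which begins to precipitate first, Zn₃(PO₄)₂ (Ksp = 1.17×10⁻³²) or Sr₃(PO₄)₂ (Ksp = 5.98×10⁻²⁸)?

Zn₃(PO₄)₂

Precipitation begins when Q = Ksp.
For Zn₃(PO₄)₂: [PO₄³⁻] = (Ksp/[Zn²⁺]^3)^(1/2) = 4.72×10⁻¹⁵ M
For Sr₃(PO₄)₂: [PO₄³⁻] = (Ksp/[Sr²⁺]^3)^(1/2) = 1.70×10⁻¹³ M
Zn₃(PO₄)₂ requires the lower [PO₄³⁻], so it precipitates first.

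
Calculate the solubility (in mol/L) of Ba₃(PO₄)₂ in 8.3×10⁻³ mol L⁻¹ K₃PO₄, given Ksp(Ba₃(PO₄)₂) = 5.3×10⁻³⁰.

1.4×10⁻⁹ M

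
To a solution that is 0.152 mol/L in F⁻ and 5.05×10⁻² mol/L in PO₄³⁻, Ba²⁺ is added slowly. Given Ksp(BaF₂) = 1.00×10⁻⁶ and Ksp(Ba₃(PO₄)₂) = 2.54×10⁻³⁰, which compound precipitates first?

The threshold for precipitation is Q = Ksp.
For BaF₂: [Ba²⁺] = (Ksp/[F⁻]^2) = 4.33×10⁻⁵ mol/L
For Ba₃(PO₄)₂: [Ba²⁺] = (Ksp/[PO₄³⁻]^2)^(1/3) = 9.99×10⁻¹⁰ mol/L
The smaller threshold [Ba²⁺] is reached first, so Ba₃(PO₄)₂ precipitates first.

Ba₃(PO₄)₂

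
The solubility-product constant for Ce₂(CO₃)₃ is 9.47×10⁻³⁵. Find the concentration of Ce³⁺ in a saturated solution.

1.23×10⁻⁷ M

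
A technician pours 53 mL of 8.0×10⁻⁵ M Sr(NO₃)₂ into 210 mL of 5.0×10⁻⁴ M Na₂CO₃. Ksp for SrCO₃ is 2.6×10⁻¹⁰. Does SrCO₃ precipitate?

Yes

The combined volume is 263 mL.
[Sr²⁺] = (8.0×10⁻⁵)(53)/263 = 1.6×10⁻⁵ M
[CO₃²⁻] = (5.0×10⁻⁴)(210)/263 = 4.0×10⁻⁴ M
Q = [Sr²⁺][CO₃²⁻] = 6.4×10⁻⁹
Since Q (6.4×10⁻⁹) exceeds Ksp (2.6×10⁻¹⁰), SrCO₃ will precipitate.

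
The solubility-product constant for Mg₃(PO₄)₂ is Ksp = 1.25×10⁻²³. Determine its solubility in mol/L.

1.03×10⁻⁵ M

Mg₃(PO₄)₂(s) ⇌ 3 Mg²⁺(aq) + 2 PO₄³⁻(aq)
If s mol/L of Mg₃(PO₄)₂ dissolves, [Mg²⁺] = 3s and [PO₄³⁻] = 2s.
Ksp = [Mg²⁺]^3[PO₄³⁻]^2 = (3s)^3 · (2s)^2 = 108s^5
108s^5 = 1.25×10⁻²³  ⇒  s^5 = 1.16×10⁻²⁵
s = (1.16×10⁻²⁵)^(1/5) = 1.03×10⁻⁵ mol L⁻¹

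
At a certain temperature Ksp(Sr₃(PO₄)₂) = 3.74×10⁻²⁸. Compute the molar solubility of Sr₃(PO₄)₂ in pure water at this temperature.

1.28×10⁻⁶ M

Sr₃(PO₄)₂(s) ⇌ 3 Sr²⁺(aq) + 2 PO₄³⁻(aq)
Call the molar solubility s, so that [Sr²⁺] = 3s and [PO₄³⁻] = 2s.
Ksp = [Sr²⁺]^3[PO₄³⁻]^2 = (3s)^3 · (2s)^2 = 108s^5
108s^5 = 3.74×10⁻²⁸  ⇒  s^5 = 3.46×10⁻³⁰
s = 1.28×10⁻⁶ M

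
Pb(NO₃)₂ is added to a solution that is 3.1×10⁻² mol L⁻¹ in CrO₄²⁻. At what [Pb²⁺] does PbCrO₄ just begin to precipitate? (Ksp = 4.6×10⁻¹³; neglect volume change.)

The threshold for precipitation is Q = Ksp.
PbCrO₄(s) ⇌ Pb²⁺(aq) + CrO₄²⁻(aq)
Ksp = [Pb²⁺][CrO₄²⁻] = [Pb²⁺](3.1×10⁻²)
[Pb²⁺] = 4.6×10⁻¹³ / (3.1×10⁻²) = 1.5×10⁻¹¹
[Pb²⁺] = 1.5×10⁻¹¹ mol L⁻¹

1.5×10⁻¹¹ M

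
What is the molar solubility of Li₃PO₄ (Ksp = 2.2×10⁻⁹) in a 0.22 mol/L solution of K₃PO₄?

7.2×10⁻⁴ M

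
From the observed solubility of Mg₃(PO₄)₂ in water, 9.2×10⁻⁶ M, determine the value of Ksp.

Ksp = 7.1×10⁻²⁴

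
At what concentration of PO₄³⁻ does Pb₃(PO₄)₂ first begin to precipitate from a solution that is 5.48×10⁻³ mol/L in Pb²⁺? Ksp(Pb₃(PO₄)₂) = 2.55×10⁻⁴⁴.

3.94×10⁻¹⁹ M

The threshold for precipitation is Q = Ksp.
Pb₃(PO₄)₂(s) ⇌ 3 Pb²⁺(aq) + 2 PO₄³⁻(aq)
Ksp = [Pb²⁺]^3[PO₄³⁻]^2 = [PO₄³⁻]^2(5.48×10⁻³)^3
[PO₄³⁻]^2 = 2.55×10⁻⁴⁴ / (5.48×10⁻³)^3 = 1.55×10⁻³⁷
[PO₄³⁻] = 3.94×10⁻¹⁹ mol/L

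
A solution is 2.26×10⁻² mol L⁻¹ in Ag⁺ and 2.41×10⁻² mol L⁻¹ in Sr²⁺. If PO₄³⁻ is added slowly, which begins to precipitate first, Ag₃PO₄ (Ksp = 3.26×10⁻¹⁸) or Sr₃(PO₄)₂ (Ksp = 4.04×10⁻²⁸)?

Ag₃PO₄

Each salt precipitates once Q = Ksp for that salt.
For Ag₃PO₄: [PO₄³⁻] = (Ksp/[Ag⁺]^3) = 2.82×10⁻¹³ mol L⁻¹
For Sr₃(PO₄)₂: [PO₄³⁻] = (Ksp/[Sr²⁺]^3)^(1/2) = 5.37×10⁻¹² mol L⁻¹
The smaller threshold [PO₄³⁻] is reached first, so Ag₃PO₄ precipitates first.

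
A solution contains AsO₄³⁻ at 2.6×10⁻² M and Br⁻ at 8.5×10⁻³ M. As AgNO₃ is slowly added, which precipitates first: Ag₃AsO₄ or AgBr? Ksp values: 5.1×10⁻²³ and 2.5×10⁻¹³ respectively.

Precipitation begins when Q = Ksp.
For Ag₃AsO₄: [Ag⁺] = (Ksp/[AsO₄³⁻])^(1/3) = 1.3×10⁻⁷ M
For AgBr: [Ag⁺] = (Ksp/[Br⁻]) = 2.9×10⁻¹¹ M
Since AgBr needs less Ag⁺ to reach saturation, it precipitates first.

AgBr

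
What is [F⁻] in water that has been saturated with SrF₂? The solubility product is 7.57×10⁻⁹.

SrF₂(s) ⇌ Sr²⁺(aq) + 2 F⁻(aq)
Call the molar solubility s, so that [Sr²⁺] = s and [F⁻] = 2s.
Ksp = [Sr²⁺][F⁻]^2 = s · (2s)^2 = 4s^3 = 7.57×10⁻⁹
s = 1.24×10⁻³ M
[F⁻] = 2s = 2.47×10⁻³ M

2.47×10⁻³ M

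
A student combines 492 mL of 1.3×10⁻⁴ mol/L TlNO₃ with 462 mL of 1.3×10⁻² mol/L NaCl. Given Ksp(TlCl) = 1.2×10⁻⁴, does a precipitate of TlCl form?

No

After mixing, V = 492 mL + 462 mL = 954 mL.
[Tl⁺] = (1.3×10⁻⁴)(492)/954 = 6.7×10⁻⁵ mol/L
[Cl⁻] = (1.3×10⁻²)(462)/954 = 6.3×10⁻³ mol/L
Q = [Tl⁺][Cl⁻] = 4.2×10⁻⁷
Since Q (4.2×10⁻⁷) is less than Ksp (1.2×10⁻⁴), no TlCl precipitates.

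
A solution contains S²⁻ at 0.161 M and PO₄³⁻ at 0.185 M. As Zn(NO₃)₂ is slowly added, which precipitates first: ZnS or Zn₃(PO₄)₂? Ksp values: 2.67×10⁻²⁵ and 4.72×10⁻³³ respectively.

Each salt precipitates once Q = Ksp for that salt.
For ZnS: [Zn²⁺] = (Ksp/[S²⁻]) = 1.66×10⁻²⁴ M
For Zn₃(PO₄)₂: [Zn²⁺] = (Ksp/[PO₄³⁻]^2)^(1/3) = 5.17×10⁻¹¹ M
ZnS requires the lower [Zn²⁺], so it precipitates first.

ZnS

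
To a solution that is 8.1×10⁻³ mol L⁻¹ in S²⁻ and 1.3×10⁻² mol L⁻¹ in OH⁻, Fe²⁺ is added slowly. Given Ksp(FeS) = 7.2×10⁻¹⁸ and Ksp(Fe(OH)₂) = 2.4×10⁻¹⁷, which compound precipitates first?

FeS

Precipitation of each salt begins when its ion product equals Ksp.
For FeS: [Fe²⁺] = (Ksp/[S²⁻]) = 8.9×10⁻¹⁶ mol L⁻¹
For Fe(OH)₂: [Fe²⁺] = (Ksp/[OH⁻]^2) = 1.4×10⁻¹³ mol L⁻¹
The smaller threshold [Fe²⁺] is reached first, so FeS precipitates first.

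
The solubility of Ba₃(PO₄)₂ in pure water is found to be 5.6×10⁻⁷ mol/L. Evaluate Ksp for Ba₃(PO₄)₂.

Ksp = 5.9×10⁻³⁰

Ba₃(PO₄)₂(s) ⇌ 3 Ba²⁺(aq) + 2 PO₄³⁻(aq)
If s mol/L of Ba₃(PO₄)₂ dissolves, [Ba²⁺] = 3s and [PO₄³⁻] = 2s.
Ksp = [Ba²⁺]^3[PO₄³⁻]^2 = (3s)^3 · (2s)^2 = 108s^5
Ksp = 108 × (5.6×10⁻⁷)^5 = 5.9×10⁻³⁰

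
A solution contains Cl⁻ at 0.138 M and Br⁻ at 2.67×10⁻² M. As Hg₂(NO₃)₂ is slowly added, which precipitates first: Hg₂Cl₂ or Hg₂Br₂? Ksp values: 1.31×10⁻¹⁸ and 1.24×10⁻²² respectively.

Precipitation of each salt begins when its ion product equals Ksp.
For Hg₂Cl₂: [Hg₂²⁺] = (Ksp/[Cl⁻]^2) = 6.88×10⁻¹⁷ M
For Hg₂Br₂: [Hg₂²⁺] = (Ksp/[Br⁻]^2) = 1.74×10⁻¹⁹ M
The smaller threshold [Hg₂²⁺] is reached first, so Hg₂Br₂ precipitates first.

Hg₂Br₂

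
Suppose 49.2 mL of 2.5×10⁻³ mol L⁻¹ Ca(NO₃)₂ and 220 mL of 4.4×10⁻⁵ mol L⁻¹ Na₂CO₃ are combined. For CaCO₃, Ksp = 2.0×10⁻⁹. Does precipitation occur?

Total volume after mixing = 49.2 + 220 = 269.2 mL.
[Ca²⁺] = (2.5×10⁻³)(49.2)/269.2 = 4.6×10⁻⁴ mol L⁻¹
[CO₃²⁻] = (4.4×10⁻⁵)(220)/269.2 = 3.6×10⁻⁵ mol L⁻¹
Q = [Ca²⁺][CO₃²⁻] = 1.6×10⁻⁸
Q = 1.6×10⁻⁸ > Ksp = 2.0×10⁻⁹, so the solution is supersaturated and CaCO₃ precipitates.

Yes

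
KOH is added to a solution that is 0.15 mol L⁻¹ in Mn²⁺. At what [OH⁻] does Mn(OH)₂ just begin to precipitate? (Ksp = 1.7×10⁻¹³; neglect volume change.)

A salt starts to precipitate once the ion product Q reaches its Ksp.
Mn(OH)₂(s) ⇌ Mn²⁺(aq) + 2 OH⁻(aq)
Ksp = [Mn²⁺][OH⁻]^2 = [OH⁻]^2(0.15)
[OH⁻]^2 = 1.7×10⁻¹³ / (0.15) = 1.1×10⁻¹²
[OH⁻] = 1.1×10⁻⁶ mol L⁻¹

1.1×10⁻⁶ M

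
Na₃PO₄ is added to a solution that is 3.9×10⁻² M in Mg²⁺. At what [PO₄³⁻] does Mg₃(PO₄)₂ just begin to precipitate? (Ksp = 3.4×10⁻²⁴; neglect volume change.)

Each salt precipitates once Q = Ksp for that salt.
Mg₃(PO₄)₂(s) ⇌ 3 Mg²⁺(aq) + 2 PO₄³⁻(aq)
Ksp = [Mg²⁺]^3[PO₄³⁻]^2 = [PO₄³⁻]^2(3.9×10⁻²)^3
[PO₄³⁻]^2 = 3.4×10⁻²⁴ / (3.9×10⁻²)^3 = 5.7×10⁻²⁰
[PO₄³⁻] = 2.4×10⁻¹⁰ M

2.4×10⁻¹⁰ M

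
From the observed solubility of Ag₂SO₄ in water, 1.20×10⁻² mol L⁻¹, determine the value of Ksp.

Ag₂SO₄(s) ⇌ 2 Ag⁺(aq) + SO₄²⁻(aq)
For each mole of Ag₂SO₄ that dissolves per liter, [Ag⁺] = 2s and [SO₄²⁻] = s; let s denote this solubility.
Ksp = [Ag⁺]^2[SO₄²⁻] = (2s)^2 · s = 4s^3
Ksp = 4 × (1.20×10⁻²)^3 = 6.91×10⁻⁶

Ksp = 6.91×10⁻⁶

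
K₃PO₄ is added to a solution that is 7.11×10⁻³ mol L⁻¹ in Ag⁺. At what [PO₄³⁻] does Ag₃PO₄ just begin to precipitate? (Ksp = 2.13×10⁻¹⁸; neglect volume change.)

5.93×10⁻¹² M

Precipitation begins when Q = Ksp.
Ag₃PO₄(s) ⇌ 3 Ag⁺(aq) + PO₄³⁻(aq)
Ksp = [Ag⁺]^3[PO₄³⁻] = [PO₄³⁻](7.11×10⁻³)^3
[PO₄³⁻] = 2.13×10⁻¹⁸ / (7.11×10⁻³)^3 = 5.93×10⁻¹²
[PO₄³⁻] = 5.93×10⁻¹² mol L⁻¹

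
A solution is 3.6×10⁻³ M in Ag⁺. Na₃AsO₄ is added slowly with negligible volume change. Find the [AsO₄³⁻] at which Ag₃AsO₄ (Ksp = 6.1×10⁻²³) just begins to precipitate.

1.3×10⁻¹⁵ M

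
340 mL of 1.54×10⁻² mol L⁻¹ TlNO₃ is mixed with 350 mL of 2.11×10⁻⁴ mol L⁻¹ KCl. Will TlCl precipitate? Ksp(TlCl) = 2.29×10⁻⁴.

No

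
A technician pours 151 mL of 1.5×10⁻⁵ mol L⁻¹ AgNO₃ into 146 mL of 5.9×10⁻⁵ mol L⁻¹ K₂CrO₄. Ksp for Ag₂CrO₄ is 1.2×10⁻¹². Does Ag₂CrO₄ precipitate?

The combined volume is 297 mL.
[Ag⁺] = (1.5×10⁻⁵)(151)/297 = 7.6×10⁻⁶ mol L⁻¹
[CrO₄²⁻] = (5.9×10⁻⁵)(146)/297 = 2.9×10⁻⁵ mol L⁻¹
Q = [Ag⁺]^2[CrO₄²⁻] = 1.7×10⁻¹⁵
Q < Ksp (1.7×10⁻¹⁵ vs 1.2×10⁻¹²); the solution remains unsaturated and no precipitate forms.

No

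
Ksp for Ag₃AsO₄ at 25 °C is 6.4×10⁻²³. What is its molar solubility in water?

Ag₃AsO₄(s) ⇌ 3 Ag⁺(aq) + AsO₄³⁻(aq)
Let s be the molar solubility. Then [Ag⁺] = 3s and [AsO₄³⁻] = s.
Ksp = [Ag⁺]^3[AsO₄³⁻] = (3s)^3 · s = 27s^4
27s^4 = 6.4×10⁻²³  ⇒  s^4 = 2.4×10⁻²⁴
s = 1.2×10⁻⁶ mol/L

1.2×10⁻⁶ M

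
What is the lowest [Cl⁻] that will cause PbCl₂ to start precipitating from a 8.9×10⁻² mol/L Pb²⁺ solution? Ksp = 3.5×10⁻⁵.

2.0×10⁻² M

Precipitation begins when Q = Ksp.
PbCl₂(s) ⇌ Pb²⁺(aq) + 2 Cl⁻(aq)
Ksp = [Pb²⁺][Cl⁻]^2 = [Cl⁻]^2(8.9×10⁻²)
[Cl⁻]^2 = 3.5×10⁻⁵ / (8.9×10⁻²) = 3.9×10⁻⁴
[Cl⁻] = 2.0×10⁻² mol/L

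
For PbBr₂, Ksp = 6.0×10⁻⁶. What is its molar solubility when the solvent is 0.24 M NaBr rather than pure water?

1.0×10⁻⁴ M

PbBr₂(s) ⇌ Pb²⁺(aq) + 2 Br⁻(aq)
The solution already contains Br⁻ at 0.24 M. Let s be the molar solubility of PbBr₂.
[Br⁻] ≈ 0.24 M (common ion dominates); [Pb²⁺] = s.
Ksp = [Pb²⁺][Br⁻]^2 = s(0.24)^2
s = 6.0×10⁻⁶ / (0.24)^2 = 1.0×10⁻⁴
s = 1.0×10⁻⁴ M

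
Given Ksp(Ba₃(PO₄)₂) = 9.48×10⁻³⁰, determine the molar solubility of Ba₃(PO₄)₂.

Ba₃(PO₄)₂(s) ⇌ 3 Ba²⁺(aq) + 2 PO₄³⁻(aq)
With molar solubility s: [Ba²⁺] = 3s, [PO₄³⁻] = 2s.
Ksp = [Ba²⁺]^3[PO₄³⁻]^2 = (3s)^3 · (2s)^2 = 108s^5
108s^5 = 9.48×10⁻³⁰  ⇒  s^5 = 8.78×10⁻³²
Taking the 5th root, s = 6.15×10⁻⁷ mol/L.

6.15×10⁻⁷ M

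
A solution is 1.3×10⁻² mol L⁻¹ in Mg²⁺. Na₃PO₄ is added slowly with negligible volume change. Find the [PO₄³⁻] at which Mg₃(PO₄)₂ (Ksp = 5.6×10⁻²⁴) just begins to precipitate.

1.6×10⁻⁹ M

A salt starts to precipitate once the ion product Q reaches its Ksp.
Mg₃(PO₄)₂(s) ⇌ 3 Mg²⁺(aq) + 2 PO₄³⁻(aq)
Ksp = [Mg²⁺]^3[PO₄³⁻]^2 = [PO₄³⁻]^2(1.3×10⁻²)^3
[PO₄³⁻]^2 = 5.6×10⁻²⁴ / (1.3×10⁻²)^3 = 2.5×10⁻¹⁸
[PO₄³⁻] = 1.6×10⁻⁹ mol L⁻¹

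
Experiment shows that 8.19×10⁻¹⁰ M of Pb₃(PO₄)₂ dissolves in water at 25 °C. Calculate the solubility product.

Ksp = 3.98×10⁻⁴⁴

Pb₃(PO₄)₂(s) ⇌ 3 Pb²⁺(aq) + 2 PO₄³⁻(aq)
With molar solubility s: [Pb²⁺] = 3s, [PO₄³⁻] = 2s.
Ksp = [Pb²⁺]^3[PO₄³⁻]^2 = (3s)^3 · (2s)^2 = 108s^5
Ksp = 108 × (8.19×10⁻¹⁰)^5 = 3.98×10⁻⁴⁴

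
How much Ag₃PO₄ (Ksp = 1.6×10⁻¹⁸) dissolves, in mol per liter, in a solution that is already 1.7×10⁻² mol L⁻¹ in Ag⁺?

Ag₃PO₄(s) ⇌ 3 Ag⁺(aq) + PO₄³⁻(aq)
Ag⁺ is already present at 1.7×10⁻² mol L⁻¹. If s mol/L of Ag₃PO₄ dissolves, [PO₄³⁻] = s while [Ag⁺] ≈ 1.7×10⁻² mol L⁻¹.
Ksp = [Ag⁺]^3[PO₄³⁻] = (1.7×10⁻²)^3s
s = 1.6×10⁻¹⁸ / (1.7×10⁻²)^3 = 3.3×10⁻¹³
s = 3.3×10⁻¹³ mol L⁻¹

3.3×10⁻¹³ M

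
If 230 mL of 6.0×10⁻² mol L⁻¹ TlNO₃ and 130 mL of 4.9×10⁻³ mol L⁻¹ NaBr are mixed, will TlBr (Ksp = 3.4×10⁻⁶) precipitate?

The combined volume is 360 mL.
[Tl⁺] = (6.0×10⁻²)(230)/360 = 3.8×10⁻² mol L⁻¹
[Br⁻] = (4.9×10⁻³)(130)/360 = 1.8×10⁻³ mol L⁻¹
Q = [Tl⁺][Br⁻] = 6.8×10⁻⁵
Since Q (6.8×10⁻⁵) exceeds Ksp (3.4×10⁻⁶), TlBr will precipitate.

Yes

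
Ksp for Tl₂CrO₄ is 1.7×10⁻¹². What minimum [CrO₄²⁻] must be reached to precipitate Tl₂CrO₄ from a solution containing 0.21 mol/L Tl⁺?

The threshold for precipitation is Q = Ksp.
Tl₂CrO₄(s) ⇌ 2 Tl⁺(aq) + CrO₄²⁻(aq)
Ksp = [Tl⁺]^2[CrO₄²⁻] = [CrO₄²⁻](0.21)^2
[CrO₄²⁻] = 1.7×10⁻¹² / (0.21)^2 = 3.9×10⁻¹¹
[CrO₄²⁻] = 3.9×10⁻¹¹ mol/L

3.9×10⁻¹¹ M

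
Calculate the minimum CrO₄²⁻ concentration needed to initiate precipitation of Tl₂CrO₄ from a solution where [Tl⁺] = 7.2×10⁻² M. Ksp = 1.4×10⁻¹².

2.7×10⁻¹⁰ M

Precipitation begins when Q = Ksp.
Tl₂CrO₄(s) ⇌ 2 Tl⁺(aq) + CrO₄²⁻(aq)
Ksp = [Tl⁺]^2[CrO₄²⁻] = [CrO₄²⁻](7.2×10⁻²)^2
[CrO₄²⁻] = 1.4×10⁻¹² / (7.2×10⁻²)^2 = 2.7×10⁻¹⁰
[CrO₄²⁻] = 2.7×10⁻¹⁰ M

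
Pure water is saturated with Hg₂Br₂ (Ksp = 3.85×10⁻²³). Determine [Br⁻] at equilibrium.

Hg₂Br₂(s) ⇌ Hg₂²⁺(aq) + 2 Br⁻(aq)
Call the molar solubility s, so that [Hg₂²⁺] = s and [Br⁻] = 2s.
Ksp = [Hg₂²⁺][Br⁻]^2 = s · (2s)^2 = 4s^3 = 3.85×10⁻²³
s = 2.13×10⁻⁸ M
[Br⁻] = 2s = 4.25×10⁻⁸ M

4.25×10⁻⁸ M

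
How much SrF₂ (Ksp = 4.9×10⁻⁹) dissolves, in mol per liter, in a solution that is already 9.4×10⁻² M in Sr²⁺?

1.1×10⁻⁴ M

SrF₂(s) ⇌ Sr²⁺(aq) + 2 F⁻(aq)
With Sr²⁺ already at 9.4×10⁻² M and s small, take [Sr²⁺] ≈ 9.4×10⁻² M and [F⁻] = 2s.
Ksp = [Sr²⁺][F⁻]^2 = (9.4×10⁻²)(2s)^2
(2s)^2 = 4.9×10⁻⁹ / (9.4×10⁻²) = 5.2×10⁻⁸
s = 1.1×10⁻⁴ M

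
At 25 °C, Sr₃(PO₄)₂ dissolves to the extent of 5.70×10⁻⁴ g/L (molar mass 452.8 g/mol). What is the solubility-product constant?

Molar solubility s = (5.70×10⁻⁴ g/L) / (452.8 g/mol) = 1.2588×10⁻⁶ mol/L
Sr₃(PO₄)₂(s) ⇌ 3 Sr²⁺(aq) + 2 PO₄³⁻(aq)
With molar solubility s: [Sr²⁺] = 3s, [PO₄³⁻] = 2s.
Ksp = [Sr²⁺]^3[PO₄³⁻]^2 = (3s)^3 · (2s)^2 = 108s^5
Ksp = 108 × (1.2588×10⁻⁶)^5 = 3.41×10⁻²⁸

Ksp = 3.41×10⁻²⁸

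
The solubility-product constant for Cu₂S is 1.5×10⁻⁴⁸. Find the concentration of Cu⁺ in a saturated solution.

Cu₂S(s) ⇌ 2 Cu⁺(aq) + S²⁻(aq)
If s mol/L of Cu₂S dissolves, [Cu⁺] = 2s and [S²⁻] = s.
Ksp = [Cu⁺]^2[S²⁻] = (2s)^2 · s = 4s^3 = 1.5×10⁻⁴⁸
s = 7.2×10⁻¹⁷ M
[Cu⁺] = 2s = 1.4×10⁻¹⁶ M

1.4×10⁻¹⁶ M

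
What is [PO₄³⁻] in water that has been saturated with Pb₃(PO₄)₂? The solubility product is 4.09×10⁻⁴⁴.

1.65×10⁻⁹ M

Pb₃(PO₄)₂(s) ⇌ 3 Pb²⁺(aq) + 2 PO₄³⁻(aq)
For each mole of Pb₃(PO₄)₂ that dissolves per liter, [Pb²⁺] = 3s and [PO₄³⁻] = 2s; let s denote this solubility.
Ksp = [Pb²⁺]^3[PO₄³⁻]^2 = (3s)^3 · (2s)^2 = 108s^5 = 4.09×10⁻⁴⁴
s = 8.23×10⁻¹⁰ mol/L
[PO₄³⁻] = 2s = 1.65×10⁻⁹ mol/L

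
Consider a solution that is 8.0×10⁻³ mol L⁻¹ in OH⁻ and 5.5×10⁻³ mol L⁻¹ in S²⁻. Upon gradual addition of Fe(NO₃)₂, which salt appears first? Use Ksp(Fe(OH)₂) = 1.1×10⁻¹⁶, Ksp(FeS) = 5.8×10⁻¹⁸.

FeS

The threshold for precipitation is Q = Ksp.
For Fe(OH)₂: [Fe²⁺] = (Ksp/[OH⁻]^2) = 1.7×10⁻¹² mol L⁻¹
For FeS: [Fe²⁺] = (Ksp/[S²⁻]) = 1.1×10⁻¹⁵ mol L⁻¹
The smaller threshold [Fe²⁺] is reached first, so FeS precipitates first.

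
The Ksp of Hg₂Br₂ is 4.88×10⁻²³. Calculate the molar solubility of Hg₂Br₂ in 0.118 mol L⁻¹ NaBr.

Hg₂Br₂(s) ⇌ Hg₂²⁺(aq) + 2 Br⁻(aq)
Let s be the solubility of Hg₂Br₂ here. The common ion gives [Br⁻] ≈ 0.118 mol L⁻¹, and [Hg₂²⁺] = s.
Ksp = [Hg₂²⁺][Br⁻]^2 = s(0.118)^2
s = 4.88×10⁻²³ / (0.118)^2 = 3.50×10⁻²¹
s = 3.50×10⁻²¹ mol L⁻¹

3.50×10⁻²¹ M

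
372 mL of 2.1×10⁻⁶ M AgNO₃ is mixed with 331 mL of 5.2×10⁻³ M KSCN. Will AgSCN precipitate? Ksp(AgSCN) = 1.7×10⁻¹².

The combined volume is 703 mL.
[Ag⁺] = (2.1×10⁻⁶)(372)/703 = 1.1×10⁻⁶ M
[SCN⁻] = (5.2×10⁻³)(331)/703 = 2.4×10⁻³ M
Q = [Ag⁺][SCN⁻] = 2.7×10⁻⁹
Q = 2.7×10⁻⁹ > Ksp = 1.7×10⁻¹², so the solution is supersaturated and AgSCN precipitates.

Yes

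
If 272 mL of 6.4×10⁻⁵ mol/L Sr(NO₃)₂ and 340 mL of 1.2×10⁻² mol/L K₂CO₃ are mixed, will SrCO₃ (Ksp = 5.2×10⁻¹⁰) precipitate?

Total volume after mixing = 272 + 340 = 612 mL.
[Sr²⁺] = (6.4×10⁻⁵)(272)/612 = 2.8×10⁻⁵ mol/L
[CO₃²⁻] = (1.2×10⁻²)(340)/612 = 6.7×10⁻³ mol/L
Q = [Sr²⁺][CO₃²⁻] = 1.9×10⁻⁷
Q = 1.9×10⁻⁷ > Ksp = 5.2×10⁻¹⁰, so the solution is supersaturated and SrCO₃ precipitates.

Yes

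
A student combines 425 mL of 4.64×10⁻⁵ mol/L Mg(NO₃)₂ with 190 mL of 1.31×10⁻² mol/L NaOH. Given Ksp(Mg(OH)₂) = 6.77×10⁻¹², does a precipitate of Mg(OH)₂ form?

Total volume after mixing = 425 + 190 = 615 mL.
[Mg²⁺] = (4.64×10⁻⁵)(425)/615 = 3.21×10⁻⁵ mol/L
[OH⁻] = (1.31×10⁻²)(190)/615 = 4.05×10⁻³ mol/L
Q = [Mg²⁺][OH⁻]^2 = 5.25×10⁻¹⁰
Because Q > Ksp (5.25×10⁻¹⁰ vs 6.77×10⁻¹²), a precipitate of Mg(OH)₂ forms.

Yes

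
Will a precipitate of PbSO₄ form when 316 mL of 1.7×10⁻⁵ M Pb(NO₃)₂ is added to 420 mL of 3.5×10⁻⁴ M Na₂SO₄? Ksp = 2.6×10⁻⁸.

No

Total volume after mixing = 316 + 420 = 736 mL.
[Pb²⁺] = (1.7×10⁻⁵)(316)/736 = 7.3×10⁻⁶ M
[SO₄²⁻] = (3.5×10⁻⁴)(420)/736 = 2.0×10⁻⁴ M
Q = [Pb²⁺][SO₄²⁻] = 1.5×10⁻⁹
Q = 1.5×10⁻⁹ < Ksp = 2.6×10⁻⁸, so the solution is unsaturated and no precipitate forms.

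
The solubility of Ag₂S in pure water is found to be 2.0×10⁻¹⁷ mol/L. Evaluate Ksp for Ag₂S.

Ksp = 3.2×10⁻⁵⁰

Ag₂S(s) ⇌ 2 Ag⁺(aq) + S²⁻(aq)
Let s be the molar solubility. Then [Ag⁺] = 2s and [S²⁻] = s.
Ksp = [Ag⁺]^2[S²⁻] = (2s)^2 · s = 4s^3
Ksp = 4 × (2.0×10⁻¹⁷)^3 = 3.2×10⁻⁵⁰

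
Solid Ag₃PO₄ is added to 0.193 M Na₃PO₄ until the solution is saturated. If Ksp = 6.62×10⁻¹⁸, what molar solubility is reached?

1.08×10⁻⁶ M

Ag₃PO₄(s) ⇌ 3 Ag⁺(aq) + PO₄³⁻(aq)
With PO₄³⁻ already at 0.193 M and s small, take [PO₄³⁻] ≈ 0.193 M and [Ag⁺] = 3s.
Ksp = [Ag⁺]^3[PO₄³⁻] = (3s)^3(0.193)
(3s)^3 = 6.62×10⁻¹⁸ / (0.193) = 3.43×10⁻¹⁷
s = 1.08×10⁻⁶ M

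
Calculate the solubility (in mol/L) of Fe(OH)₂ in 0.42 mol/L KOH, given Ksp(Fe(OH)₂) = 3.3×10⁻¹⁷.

1.9×10⁻¹⁶ M

Fe(OH)₂(s) ⇌ Fe²⁺(aq) + 2 OH⁻(aq)
With OH⁻ already at 0.42 mol/L and s small, take [OH⁻] ≈ 0.42 mol/L and [Fe²⁺] = s.
Ksp = [Fe²⁺][OH⁻]^2 = s(0.42)^2
s = 3.3×10⁻¹⁷ / (0.42)^2 = 1.9×10⁻¹⁶
s = 1.9×10⁻¹⁶ mol/L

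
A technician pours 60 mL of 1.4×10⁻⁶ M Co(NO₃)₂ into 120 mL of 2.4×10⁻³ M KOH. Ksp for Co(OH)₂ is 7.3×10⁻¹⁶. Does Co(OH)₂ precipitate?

The combined volume is 180 mL.
[Co²⁺] = (1.4×10⁻⁶)(60)/180 = 4.7×10⁻⁷ M
[OH⁻] = (2.4×10⁻³)(120)/180 = 1.6×10⁻³ M
Q = [Co²⁺][OH⁻]^2 = 1.2×10⁻¹²
Q = 1.2×10⁻¹² > Ksp = 7.3×10⁻¹⁶, so the solution is supersaturated and Co(OH)₂ precipitates.

Yes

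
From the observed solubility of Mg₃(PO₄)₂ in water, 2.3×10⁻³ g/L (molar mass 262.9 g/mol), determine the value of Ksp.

Convert to molarity: s = 2.3×10⁻³ / 262.9 = 8.749×10⁻⁶ mol/L
Mg₃(PO₄)₂(s) ⇌ 3 Mg²⁺(aq) + 2 PO₄³⁻(aq)
Let s be the molar solubility. Then [Mg²⁺] = 3s and [PO₄³⁻] = 2s.
Ksp = [Mg²⁺]^3[PO₄³⁻]^2 = (3s)^3 · (2s)^2 = 108s^5
Ksp = 108 × (8.749×10⁻⁶)^5 = 5.5×10⁻²⁴

Ksp = 5.5×10⁻²⁴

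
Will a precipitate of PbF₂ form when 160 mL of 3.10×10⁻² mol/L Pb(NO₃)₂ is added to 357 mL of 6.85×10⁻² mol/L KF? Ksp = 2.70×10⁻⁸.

Yes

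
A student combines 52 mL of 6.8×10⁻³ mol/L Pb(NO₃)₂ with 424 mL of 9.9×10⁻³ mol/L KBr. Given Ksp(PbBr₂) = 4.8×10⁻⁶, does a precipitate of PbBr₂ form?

No

Total volume after mixing = 52 + 424 = 476 mL.
[Pb²⁺] = (6.8×10⁻³)(52)/476 = 7.4×10⁻⁴ mol/L
[Br⁻] = (9.9×10⁻³)(424)/476 = 8.8×10⁻³ mol/L
Q = [Pb²⁺][Br⁻]^2 = 5.8×10⁻⁸
Q < Ksp (5.8×10⁻⁸ vs 4.8×10⁻⁶); the solution remains unsaturated and no precipitate forms.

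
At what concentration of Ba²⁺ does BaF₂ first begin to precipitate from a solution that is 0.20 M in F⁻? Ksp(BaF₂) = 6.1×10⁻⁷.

1.5×10⁻⁵ M

Precipitation of each salt begins when its ion product equals Ksp.
BaF₂(s) ⇌ Ba²⁺(aq) + 2 F⁻(aq)
Ksp = [Ba²⁺][F⁻]^2 = [Ba²⁺](0.20)^2
[Ba²⁺] = 6.1×10⁻⁷ / (0.20)^2 = 1.5×10⁻⁵
[Ba²⁺] = 1.5×10⁻⁵ M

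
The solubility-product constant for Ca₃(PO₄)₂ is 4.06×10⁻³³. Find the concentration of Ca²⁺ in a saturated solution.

Ca₃(PO₄)₂(s) ⇌ 3 Ca²⁺(aq) + 2 PO₄³⁻(aq)
If s mol/L of Ca₃(PO₄)₂ dissolves, [Ca²⁺] = 3s and [PO₄³⁻] = 2s.
Ksp = [Ca²⁺]^3[PO₄³⁻]^2 = (3s)^3 · (2s)^2 = 108s^5 = 4.06×10⁻³³
s = 1.30×10⁻⁷ mol/L
[Ca²⁺] = 3s = 3.91×10⁻⁷ mol/L

3.91×10⁻⁷ M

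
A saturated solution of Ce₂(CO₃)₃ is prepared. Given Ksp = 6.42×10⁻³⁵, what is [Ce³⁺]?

Ce₂(CO₃)₃(s) ⇌ 2 Ce³⁺(aq) + 3 CO₃²⁻(aq)
For each mole of Ce₂(CO₃)₃ that dissolves per liter, [Ce³⁺] = 2s and [CO₃²⁻] = 3s; let s denote this solubility.
Ksp = [Ce³⁺]^2[CO₃²⁻]^3 = (2s)^2 · (3s)^3 = 108s^5 = 6.42×10⁻³⁵
s = 5.69×10⁻⁸ mol/L
[Ce³⁺] = 2s = 1.14×10⁻⁷ mol/L

1.14×10⁻⁷ M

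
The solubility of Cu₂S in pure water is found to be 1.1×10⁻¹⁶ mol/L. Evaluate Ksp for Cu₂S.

Cu₂S(s) ⇌ 2 Cu⁺(aq) + S²⁻(aq)
For each mole of Cu₂S that dissolves per liter, [Cu⁺] = 2s and [S²⁻] = s; let s denote this solubility.
Ksp = [Cu⁺]^2[S²⁻] = (2s)^2 · s = 4s^3
Ksp = 4 × (1.1×10⁻¹⁶)^3 = 5.3×10⁻⁴⁸

Ksp = 5.3×10⁻⁴⁸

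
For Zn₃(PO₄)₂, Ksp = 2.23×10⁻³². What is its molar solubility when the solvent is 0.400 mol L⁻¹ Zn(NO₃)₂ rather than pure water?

Zn₃(PO₄)₂(s) ⇌ 3 Zn²⁺(aq) + 2 PO₄³⁻(aq)
Zn²⁺ is already present at 0.400 mol L⁻¹. If s mol/L of Zn₃(PO₄)₂ dissolves, [PO₄³⁻] = 2s while [Zn²⁺] ≈ 0.400 mol L⁻¹.
Ksp = [Zn²⁺]^3[PO₄³⁻]^2 = (0.400)^3(2s)^2
(2s)^2 = 2.23×10⁻³² / (0.400)^3 = 3.48×10⁻³¹
s = 2.95×10⁻¹⁶ mol L⁻¹

2.95×10⁻¹⁶ M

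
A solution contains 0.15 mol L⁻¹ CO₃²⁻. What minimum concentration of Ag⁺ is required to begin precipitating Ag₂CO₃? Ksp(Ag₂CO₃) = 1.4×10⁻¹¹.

9.7×10⁻⁶ M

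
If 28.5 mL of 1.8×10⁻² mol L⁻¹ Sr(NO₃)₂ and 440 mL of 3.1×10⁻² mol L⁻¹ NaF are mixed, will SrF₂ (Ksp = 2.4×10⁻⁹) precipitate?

After mixing, V = 28.5 mL + 440 mL = 468.5 mL.
[Sr²⁺] = (1.8×10⁻²)(28.5)/468.5 = 1.1×10⁻³ mol L⁻¹
[F⁻] = (3.1×10⁻²)(440)/468.5 = 2.9×10⁻² mol L⁻¹
Q = [Sr²⁺][F⁻]^2 = 9.3×10⁻⁷
Since Q (9.3×10⁻⁷) exceeds Ksp (2.4×10⁻⁹), SrF₂ will precipitate.

Yes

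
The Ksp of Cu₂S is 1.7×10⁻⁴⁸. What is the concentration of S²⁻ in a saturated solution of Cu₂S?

7.5×10⁻¹⁷ M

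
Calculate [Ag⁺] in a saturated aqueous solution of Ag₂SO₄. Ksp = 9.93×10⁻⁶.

2.71×10⁻² M

Ag₂SO₄(s) ⇌ 2 Ag⁺(aq) + SO₄²⁻(aq)
For each mole of Ag₂SO₄ that dissolves per liter, [Ag⁺] = 2s and [SO₄²⁻] = s; let s denote this solubility.
Ksp = [Ag⁺]^2[SO₄²⁻] = (2s)^2 · s = 4s^3 = 9.93×10⁻⁶
s = 1.35×10⁻² mol L⁻¹
[Ag⁺] = 2s = 2.71×10⁻² mol L⁻¹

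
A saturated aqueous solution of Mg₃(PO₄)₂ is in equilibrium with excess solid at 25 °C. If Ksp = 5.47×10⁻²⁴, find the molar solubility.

8.73×10⁻⁶ M

Mg₃(PO₄)₂(s) ⇌ 3 Mg²⁺(aq) + 2 PO₄³⁻(aq)
For each mole of Mg₃(PO₄)₂ that dissolves per liter, [Mg²⁺] = 3s and [PO₄³⁻] = 2s; let s denote this solubility.
Ksp = [Mg²⁺]^3[PO₄³⁻]^2 = (3s)^3 · (2s)^2 = 108s^5
108s^5 = 5.47×10⁻²⁴  ⇒  s^5 = 5.06×10⁻²⁶
s = 8.73×10⁻⁶ M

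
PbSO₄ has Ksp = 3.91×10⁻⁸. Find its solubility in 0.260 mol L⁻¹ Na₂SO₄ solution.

1.50×10⁻⁷ M

PbSO₄(s) ⇌ Pb²⁺(aq) + SO₄²⁻(aq)
SO₄²⁻ is already present at 0.260 mol L⁻¹. If s mol/L of PbSO₄ dissolves, [Pb²⁺] = s while [SO₄²⁻] ≈ 0.260 mol L⁻¹.
Ksp = [Pb²⁺][SO₄²⁻] = s(0.260)
s = 3.91×10⁻⁸ / (0.260) = 1.50×10⁻⁷
s = 1.50×10⁻⁷ mol L⁻¹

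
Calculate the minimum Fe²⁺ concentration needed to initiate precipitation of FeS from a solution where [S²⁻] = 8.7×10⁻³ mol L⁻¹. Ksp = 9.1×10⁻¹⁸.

1.0×10⁻¹⁵ M

The threshold for precipitation is Q = Ksp.
FeS(s) ⇌ Fe²⁺(aq) + S²⁻(aq)
Ksp = [Fe²⁺][S²⁻] = [Fe²⁺](8.7×10⁻³)
[Fe²⁺] = 9.1×10⁻¹⁸ / (8.7×10⁻³) = 1.0×10⁻¹⁵
[Fe²⁺] = 1.0×10⁻¹⁵ mol L⁻¹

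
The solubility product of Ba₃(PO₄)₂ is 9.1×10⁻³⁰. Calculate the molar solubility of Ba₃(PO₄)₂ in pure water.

Ba₃(PO₄)₂(s) ⇌ 3 Ba²⁺(aq) + 2 PO₄³⁻(aq)
Call the molar solubility s, so that [Ba²⁺] = 3s and [PO₄³⁻] = 2s.
Ksp = [Ba²⁺]^3[PO₄³⁻]^2 = (3s)^3 · (2s)^2 = 108s^5
108s^5 = 9.1×10⁻³⁰  ⇒  s^5 = 8.4×10⁻³²
Taking the 5th root, s = 6.1×10⁻⁷ M.

6.1×10⁻⁷ M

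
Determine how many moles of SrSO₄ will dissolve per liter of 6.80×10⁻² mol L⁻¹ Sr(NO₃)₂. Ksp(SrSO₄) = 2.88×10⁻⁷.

4.24×10⁻⁶ M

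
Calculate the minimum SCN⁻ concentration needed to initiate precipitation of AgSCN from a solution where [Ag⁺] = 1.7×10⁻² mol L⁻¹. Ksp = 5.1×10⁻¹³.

3.0×10⁻¹¹ M

Precipitation begins when Q = Ksp.
AgSCN(s) ⇌ Ag⁺(aq) + SCN⁻(aq)
Ksp = [Ag⁺][SCN⁻] = [SCN⁻](1.7×10⁻²)
[SCN⁻] = 5.1×10⁻¹³ / (1.7×10⁻²) = 3.0×10⁻¹¹
[SCN⁻] = 3.0×10⁻¹¹ mol L⁻¹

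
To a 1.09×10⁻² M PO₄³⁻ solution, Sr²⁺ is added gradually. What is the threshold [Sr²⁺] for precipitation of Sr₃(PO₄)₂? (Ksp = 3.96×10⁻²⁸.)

Precipitation begins when Q = Ksp.
Sr₃(PO₄)₂(s) ⇌ 3 Sr²⁺(aq) + 2 PO₄³⁻(aq)
Ksp = [Sr²⁺]^3[PO₄³⁻]^2 = [Sr²⁺]^3(1.09×10⁻²)^2
[Sr²⁺]^3 = 3.96×10⁻²⁸ / (1.09×10⁻²)^2 = 3.33×10⁻²⁴
[Sr²⁺] = 1.49×10⁻⁸ M

1.49×10⁻⁸ M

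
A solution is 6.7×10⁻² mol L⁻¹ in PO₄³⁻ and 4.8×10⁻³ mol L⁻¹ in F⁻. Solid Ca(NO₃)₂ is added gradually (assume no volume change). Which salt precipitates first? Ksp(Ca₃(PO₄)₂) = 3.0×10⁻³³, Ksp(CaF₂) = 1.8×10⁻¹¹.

Ca₃(PO₄)₂

The threshold for precipitation is Q = Ksp.
For Ca₃(PO₄)₂: [Ca²⁺] = (Ksp/[PO₄³⁻]^2)^(1/3) = 8.7×10⁻¹¹ mol L⁻¹
For CaF₂: [Ca²⁺] = (Ksp/[F⁻]^2) = 7.8×10⁻⁷ mol L⁻¹
Since Ca₃(PO₄)₂ needs less Ca²⁺ to reach saturation, it precipitates first.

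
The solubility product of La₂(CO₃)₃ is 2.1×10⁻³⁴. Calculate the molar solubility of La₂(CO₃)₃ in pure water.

7.2×10⁻⁸ M

La₂(CO₃)₃(s) ⇌ 2 La³⁺(aq) + 3 CO₃²⁻(aq)
Call the molar solubility s, so that [La³⁺] = 2s and [CO₃²⁻] = 3s.
Ksp = [La³⁺]^2[CO₃²⁻]^3 = (2s)^2 · (3s)^3 = 108s^5
108s^5 = 2.1×10⁻³⁴  ⇒  s^5 = 1.9×10⁻³⁶
Taking the 5th root, s = 7.2×10⁻⁸ M.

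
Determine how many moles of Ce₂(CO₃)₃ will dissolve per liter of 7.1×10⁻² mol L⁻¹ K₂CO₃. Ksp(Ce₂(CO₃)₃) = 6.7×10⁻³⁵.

Ce₂(CO₃)₃(s) ⇌ 2 Ce³⁺(aq) + 3 CO₃²⁻(aq)
The solution already contains CO₃²⁻ at 7.1×10⁻² mol L⁻¹. Let s be the molar solubility of Ce₂(CO₃)₃.
[CO₃²⁻] ≈ 7.1×10⁻² mol L⁻¹ (common ion dominates); [Ce³⁺] = 2s.
Ksp = [Ce³⁺]^2[CO₃²⁻]^3 = (2s)^2(7.1×10⁻²)^3
(2s)^2 = 6.7×10⁻³⁵ / (7.1×10⁻²)^3 = 1.9×10⁻³¹
s = 2.2×10⁻¹⁶ mol L⁻¹

2.2×10⁻¹⁶ M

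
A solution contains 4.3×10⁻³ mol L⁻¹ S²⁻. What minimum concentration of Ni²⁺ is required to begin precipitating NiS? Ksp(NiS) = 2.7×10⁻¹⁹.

A salt starts to precipitate once the ion product Q reaches its Ksp.
NiS(s) ⇌ Ni²⁺(aq) + S²⁻(aq)
Ksp = [Ni²⁺][S²⁻] = [Ni²⁺](4.3×10⁻³)
[Ni²⁺] = 2.7×10⁻¹⁹ / (4.3×10⁻³) = 6.3×10⁻¹⁷
[Ni²⁺] = 6.3×10⁻¹⁷ mol L⁻¹

6.3×10⁻¹⁷ M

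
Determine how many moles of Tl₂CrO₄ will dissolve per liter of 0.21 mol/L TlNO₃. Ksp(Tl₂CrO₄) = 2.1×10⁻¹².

4.8×10⁻¹¹ M

Tl₂CrO₄(s) ⇌ 2 Tl⁺(aq) + CrO₄²⁻(aq)
The solution already contains Tl⁺ at 0.21 mol/L. Let s be the molar solubility of Tl₂CrO₄.
[Tl⁺] ≈ 0.21 mol/L (common ion dominates); [CrO₄²⁻] = s.
Ksp = [Tl⁺]^2[CrO₄²⁻] = (0.21)^2s
s = 2.1×10⁻¹² / (0.21)^2 = 4.8×10⁻¹¹
s = 4.8×10⁻¹¹ mol/L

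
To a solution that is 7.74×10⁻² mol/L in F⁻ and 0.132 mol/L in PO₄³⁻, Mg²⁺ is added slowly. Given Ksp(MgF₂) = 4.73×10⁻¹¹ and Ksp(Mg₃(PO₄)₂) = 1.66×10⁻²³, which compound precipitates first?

MgF₂

Each salt precipitates once Q = Ksp for that salt.
For MgF₂: [Mg²⁺] = (Ksp/[F⁻]^2) = 7.90×10⁻⁹ mol/L
For Mg₃(PO₄)₂: [Mg²⁺] = (Ksp/[PO₄³⁻]^2)^(1/3) = 9.84×10⁻⁸ mol/L
The smaller threshold [Mg²⁺] is reached first, so MgF₂ precipitates first.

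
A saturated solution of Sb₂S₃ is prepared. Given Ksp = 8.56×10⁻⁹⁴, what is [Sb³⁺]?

Sb₂S₃(s) ⇌ 2 Sb³⁺(aq) + 3 S²⁻(aq)
Let s be the molar solubility. Then [Sb³⁺] = 2s and [S²⁻] = 3s.
Ksp = [Sb³⁺]^2[S²⁻]^3 = (2s)^2 · (3s)^3 = 108s^5 = 8.56×10⁻⁹⁴
s = 9.55×10⁻²⁰ mol L⁻¹
[Sb³⁺] = 2s = 1.91×10⁻¹⁹ mol L⁻¹

1.91×10⁻¹⁹ M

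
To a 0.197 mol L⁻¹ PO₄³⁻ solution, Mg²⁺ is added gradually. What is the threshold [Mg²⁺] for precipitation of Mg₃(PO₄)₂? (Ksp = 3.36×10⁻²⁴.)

4.42×10⁻⁸ M

A salt starts to precipitate once the ion product Q reaches its Ksp.
Mg₃(PO₄)₂(s) ⇌ 3 Mg²⁺(aq) + 2 PO₄³⁻(aq)
Ksp = [Mg²⁺]^3[PO₄³⁻]^2 = [Mg²⁺]^3(0.197)^2
[Mg²⁺]^3 = 3.36×10⁻²⁴ / (0.197)^2 = 8.66×10⁻²³
[Mg²⁺] = 4.42×10⁻⁸ mol L⁻¹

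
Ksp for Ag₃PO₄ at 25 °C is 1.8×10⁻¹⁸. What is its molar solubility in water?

1.6×10⁻⁵ M

Ag₃PO₄(s) ⇌ 3 Ag⁺(aq) + PO₄³⁻(aq)
Let s be the molar solubility. Then [Ag⁺] = 3s and [PO₄³⁻] = s.
Ksp = [Ag⁺]^3[PO₄³⁻] = (3s)^3 · s = 27s^4
27s^4 = 1.8×10⁻¹⁸  ⇒  s^4 = 6.7×10⁻²⁰
Taking the 4th root, s = 1.6×10⁻⁵ M.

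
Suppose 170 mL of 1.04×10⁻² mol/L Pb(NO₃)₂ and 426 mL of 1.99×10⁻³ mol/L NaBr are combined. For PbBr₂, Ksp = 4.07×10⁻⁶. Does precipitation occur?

After mixing, V = 170 mL + 426 mL = 596 mL.
[Pb²⁺] = (1.04×10⁻²)(170)/596 = 2.97×10⁻³ mol/L
[Br⁻] = (1.99×10⁻³)(426)/596 = 1.42×10⁻³ mol/L
Q = [Pb²⁺][Br⁻]^2 = 6.00×10⁻⁹
Q = 6.00×10⁻⁹ < Ksp = 4.07×10⁻⁶, so the solution is unsaturated and no precipitate forms.

No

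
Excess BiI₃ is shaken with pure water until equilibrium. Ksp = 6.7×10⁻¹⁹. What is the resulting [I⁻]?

BiI₃(s) ⇌ Bi³⁺(aq) + 3 I⁻(aq)
For each mole of BiI₃ that dissolves per liter, [Bi³⁺] = s and [I⁻] = 3s; let s denote this solubility.
Ksp = [Bi³⁺][I⁻]^3 = s · (3s)^3 = 27s^4 = 6.7×10⁻¹⁹
s = 1.3×10⁻⁵ M
[I⁻] = 3s = 3.8×10⁻⁵ M

3.8×10⁻⁵ M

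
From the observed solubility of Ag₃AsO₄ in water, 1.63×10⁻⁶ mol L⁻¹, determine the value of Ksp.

Ksp = 1.91×10⁻²²

Ag₃AsO₄(s) ⇌ 3 Ag⁺(aq) + AsO₄³⁻(aq)
With molar solubility s: [Ag⁺] = 3s, [AsO₄³⁻] = s.
Ksp = [Ag⁺]^3[AsO₄³⁻] = (3s)^3 · s = 27s^4
Ksp = 27 × (1.63×10⁻⁶)^4 = 1.91×10⁻²²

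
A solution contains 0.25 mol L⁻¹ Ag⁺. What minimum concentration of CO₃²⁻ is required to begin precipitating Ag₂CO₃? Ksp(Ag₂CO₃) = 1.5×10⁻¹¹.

2.4×10⁻¹⁰ M

The threshold for precipitation is Q = Ksp.
Ag₂CO₃(s) ⇌ 2 Ag⁺(aq) + CO₃²⁻(aq)
Ksp = [Ag⁺]^2[CO₃²⁻] = [CO₃²⁻](0.25)^2
[CO₃²⁻] = 1.5×10⁻¹¹ / (0.25)^2 = 2.4×10⁻¹⁰
[CO₃²⁻] = 2.4×10⁻¹⁰ mol L⁻¹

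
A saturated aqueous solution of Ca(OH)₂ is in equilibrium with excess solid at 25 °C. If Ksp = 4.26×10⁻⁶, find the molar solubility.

1.02×10⁻² M

Ca(OH)₂(s) ⇌ Ca²⁺(aq) + 2 OH⁻(aq)
With molar solubility s: [Ca²⁺] = s, [OH⁻] = 2s.
Ksp = [Ca²⁺][OH⁻]^2 = s · (2s)^2 = 4s^3
4s^3 = 4.26×10⁻⁶  ⇒  s^3 = 1.07×10⁻⁶
Taking the 3rd root, s = 1.02×10⁻² mol L⁻¹.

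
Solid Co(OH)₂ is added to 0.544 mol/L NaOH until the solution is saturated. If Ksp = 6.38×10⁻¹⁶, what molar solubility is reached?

2.16×10⁻¹⁵ M

Co(OH)₂(s) ⇌ Co²⁺(aq) + 2 OH⁻(aq)
Let s be the solubility of Co(OH)₂ here. The common ion gives [OH⁻] ≈ 0.544 mol/L, and [Co²⁺] = s.
Ksp = [Co²⁺][OH⁻]^2 = s(0.544)^2
s = 6.38×10⁻¹⁶ / (0.544)^2 = 2.16×10⁻¹⁵
s = 2.16×10⁻¹⁵ mol/L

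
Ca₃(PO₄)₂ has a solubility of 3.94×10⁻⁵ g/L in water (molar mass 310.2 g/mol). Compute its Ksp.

Molar solubility s = (3.94×10⁻⁵ g/L) / (310.2 g/mol) = 1.2701×10⁻⁷ mol/L
Ca₃(PO₄)₂(s) ⇌ 3 Ca²⁺(aq) + 2 PO₄³⁻(aq)
With molar solubility s: [Ca²⁺] = 3s, [PO₄³⁻] = 2s.
Ksp = [Ca²⁺]^3[PO₄³⁻]^2 = (3s)^3 · (2s)^2 = 108s^5
Ksp = 108 × (1.2701×10⁻⁷)^5 = 3.57×10⁻³³

Ksp = 3.57×10⁻³³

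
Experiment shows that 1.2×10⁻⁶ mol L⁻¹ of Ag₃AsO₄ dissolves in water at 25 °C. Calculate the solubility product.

Ag₃AsO₄(s) ⇌ 3 Ag⁺(aq) + AsO₄³⁻(aq)
Let s be the molar solubility. Then [Ag⁺] = 3s and [AsO₄³⁻] = s.
Ksp = [Ag⁺]^3[AsO₄³⁻] = (3s)^3 · s = 27s^4
Ksp = 27 × (1.2×10⁻⁶)^4 = 5.6×10⁻²³

Ksp = 5.6×10⁻²³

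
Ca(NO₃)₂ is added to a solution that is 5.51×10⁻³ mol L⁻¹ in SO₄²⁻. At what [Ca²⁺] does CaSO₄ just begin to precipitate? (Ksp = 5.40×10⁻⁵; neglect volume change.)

9.80×10⁻³ M

Precipitation of each salt begins when its ion product equals Ksp.
CaSO₄(s) ⇌ Ca²⁺(aq) + SO₄²⁻(aq)
Ksp = [Ca²⁺][SO₄²⁻] = [Ca²⁺](5.51×10⁻³)
[Ca²⁺] = 5.40×10⁻⁵ / (5.51×10⁻³) = 9.80×10⁻³
[Ca²⁺] = 9.80×10⁻³ mol L⁻¹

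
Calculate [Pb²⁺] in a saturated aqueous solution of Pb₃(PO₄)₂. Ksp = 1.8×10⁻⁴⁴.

2.1×10⁻⁹ M

Pb₃(PO₄)₂(s) ⇌ 3 Pb²⁺(aq) + 2 PO₄³⁻(aq)
For each mole of Pb₃(PO₄)₂ that dissolves per liter, [Pb²⁺] = 3s and [PO₄³⁻] = 2s; let s denote this solubility.
Ksp = [Pb²⁺]^3[PO₄³⁻]^2 = (3s)^3 · (2s)^2 = 108s^5 = 1.8×10⁻⁴⁴
s = 7.0×10⁻¹⁰ mol L⁻¹
[Pb²⁺] = 3s = 2.1×10⁻⁹ mol L⁻¹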